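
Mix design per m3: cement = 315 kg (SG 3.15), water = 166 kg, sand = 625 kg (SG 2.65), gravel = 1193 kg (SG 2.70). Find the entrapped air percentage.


Vol cement = 315 / (3.15 * 1000) = 0.1 m3
Vol water = 166 / 1000 = 0.166 m3
Vol sand = 625 / (2.65 * 1000) = 0.235849 m3
Vol gravel = 1193 / (2.70 * 1000) = 0.441852 m3
Total solid + water volume = 0.943701 m3
Air = (1 - 0.943701) * 100 = 5.63%

5.63


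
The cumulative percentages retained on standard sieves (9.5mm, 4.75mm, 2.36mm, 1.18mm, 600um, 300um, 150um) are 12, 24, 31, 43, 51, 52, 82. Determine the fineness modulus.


FM = sum(cumulative % retained) / 100
= 295 / 100
= 2.95

2.95


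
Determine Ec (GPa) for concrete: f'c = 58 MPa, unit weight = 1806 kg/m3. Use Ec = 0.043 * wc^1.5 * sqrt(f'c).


Ec = 0.043 * 1806^1.5 * sqrt(58) / 1000
= 25.13 GPa

25.13


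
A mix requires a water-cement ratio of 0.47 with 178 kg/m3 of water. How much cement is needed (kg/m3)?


Cement = water / (w/c)
= 178 / 0.47
= 378.7 kg/m3

378.7


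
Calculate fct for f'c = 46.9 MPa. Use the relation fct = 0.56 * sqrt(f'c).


fct = 0.56 * sqrt(46.9)
= 0.56 * 6.848
= 3.835 MPa

3.835


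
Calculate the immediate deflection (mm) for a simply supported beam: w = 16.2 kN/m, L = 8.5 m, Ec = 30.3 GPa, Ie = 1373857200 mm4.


Convert: L = 8.5 m = 8500 mm, Ec = 30.3 GPa = 30300 MPa
delta = 5 * 16.2 * 8500^4 / (384 * 30300 * 1373857200)
= 26.45 mm

26.45


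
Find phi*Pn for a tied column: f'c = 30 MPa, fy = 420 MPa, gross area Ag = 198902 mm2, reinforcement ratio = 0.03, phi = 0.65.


Ast = rho * Ag = 0.03 * 198902 = 5967.06 mm2
phi*Pn = 0.65 * 0.80 * (0.85 * 30 * (198902 - 5967.06) + 420 * 5967.06) / 1000
= 3861.52 kN

3861.52


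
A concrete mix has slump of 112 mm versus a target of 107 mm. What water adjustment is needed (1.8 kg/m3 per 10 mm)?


Difference = 107 - 112 = -5 mm
Water adjustment = -5 * 1.8 / 10 = -0.9 kg/m3

-0.9


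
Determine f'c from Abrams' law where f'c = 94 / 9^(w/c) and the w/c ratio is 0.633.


f'c = 94 / 9^0.633
= 94 / 4.018
= 23.39 MPa

23.39


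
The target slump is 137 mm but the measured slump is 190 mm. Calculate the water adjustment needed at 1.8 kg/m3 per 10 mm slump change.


Difference = 137 - 190 = -53 mm
Water adjustment = -53 * 1.8 / 10 = -9.5 kg/m3

-9.5


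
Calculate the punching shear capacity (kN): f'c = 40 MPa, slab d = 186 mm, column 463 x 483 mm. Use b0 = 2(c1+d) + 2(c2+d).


b0 = 2*(463 + 186) + 2*(483 + 186) = 2636 mm
Vc = 0.33 * sqrt(40) * 2636 * 186 / 1000
= 1023.3 kN

1023.3


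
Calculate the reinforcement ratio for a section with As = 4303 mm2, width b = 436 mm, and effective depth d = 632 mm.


rho = As / (b * d)
= 4303 / (436 * 632)
= 0.0156

0.0156


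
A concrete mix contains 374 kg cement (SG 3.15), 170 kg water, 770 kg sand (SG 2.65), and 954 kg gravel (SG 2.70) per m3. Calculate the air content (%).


Vol cement = 374 / (3.15 * 1000) = 0.11873 m3
Vol water = 170 / 1000 = 0.17 m3
Vol sand = 770 / (2.65 * 1000) = 0.290566 m3
Vol gravel = 954 / (2.70 * 1000) = 0.353333 m3
Total solid + water volume = 0.93263 m3
Air = (1 - 0.93263) * 100 = 6.74%

6.74


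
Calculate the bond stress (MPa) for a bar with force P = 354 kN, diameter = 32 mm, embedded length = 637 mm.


u = P / (pi * db * ld)
= 354 * 1000 / (pi * 32 * 637)
= 5.528 MPa

5.528


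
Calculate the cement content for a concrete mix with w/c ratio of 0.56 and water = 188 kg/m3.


Cement = water / (w/c)
= 188 / 0.56
= 335.7 kg/m3

335.7


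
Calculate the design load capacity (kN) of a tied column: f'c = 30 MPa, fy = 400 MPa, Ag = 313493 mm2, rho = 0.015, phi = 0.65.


Ast = rho * Ag = 0.015 * 313493 = 4702.395 mm2
phi*Pn = 0.65 * 0.80 * (0.85 * 30 * (313493 - 4702.395) + 400 * 4702.395) / 1000
= 5072.66 kN

5072.66


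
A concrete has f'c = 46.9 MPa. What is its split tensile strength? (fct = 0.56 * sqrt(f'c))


fct = 0.56 * sqrt(46.9)
= 0.56 * 6.848
= 3.835 MPa

3.835


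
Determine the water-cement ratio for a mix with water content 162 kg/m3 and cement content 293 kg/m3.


w/c = water / cement
w/c = 162 / 293 = 0.553

0.553


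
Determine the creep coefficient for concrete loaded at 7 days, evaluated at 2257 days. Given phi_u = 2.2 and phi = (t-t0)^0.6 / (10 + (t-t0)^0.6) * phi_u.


dt = 2257 - 7 = 2250
phi = 2250^0.6 / (10 + 2250^0.6) * 2.2
= 2.005

2.005


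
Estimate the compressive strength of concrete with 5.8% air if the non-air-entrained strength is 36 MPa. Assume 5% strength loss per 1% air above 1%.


Strength loss = (5.8 - 1) * 5 = 24.0%
f'c = 36 * (1 - 24.0/100)
= 27.36 MPa

27.36


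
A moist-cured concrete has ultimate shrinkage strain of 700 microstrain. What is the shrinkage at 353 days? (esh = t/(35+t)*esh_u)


esh(353) = 353 / (35 + 353) * 700
= 353 / 388 * 700
= 636.9 microstrain

636.9


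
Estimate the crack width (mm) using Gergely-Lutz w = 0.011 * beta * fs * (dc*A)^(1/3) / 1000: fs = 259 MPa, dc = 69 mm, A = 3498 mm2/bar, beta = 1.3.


w = 0.011 * beta * fs * (dc * A)^(1/3) / 1000
= 0.011 * 1.3 * 259 * (69 * 3498)^(1/3) / 1000
= 0.231 mm

0.231


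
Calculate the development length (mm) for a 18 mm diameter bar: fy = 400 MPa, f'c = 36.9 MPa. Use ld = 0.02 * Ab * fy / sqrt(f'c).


Ab = pi * 18^2 / 4 = 254.469 mm2
ld = 0.02 * 254.469 * 400 / sqrt(36.9)
= 335.1 mm

335.1


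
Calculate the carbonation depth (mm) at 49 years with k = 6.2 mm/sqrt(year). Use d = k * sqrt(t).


depth = k * sqrt(t)
= 6.2 * sqrt(49)
= 43.4 mm

43.4


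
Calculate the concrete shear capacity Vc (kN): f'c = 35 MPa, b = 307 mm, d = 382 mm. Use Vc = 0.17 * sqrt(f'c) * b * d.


Vc = 0.17 * sqrt(35) * 307 * 382 / 1000
= 117.95 kN

117.95


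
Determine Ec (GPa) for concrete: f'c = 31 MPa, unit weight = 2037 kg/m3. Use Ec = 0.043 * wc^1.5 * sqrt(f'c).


Ec = 0.043 * 2037^1.5 * sqrt(31) / 1000
= 22.01 GPa

22.01


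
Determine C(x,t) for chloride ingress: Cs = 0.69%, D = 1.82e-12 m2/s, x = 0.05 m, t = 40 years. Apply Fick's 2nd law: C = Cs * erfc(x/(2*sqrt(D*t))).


t_seconds = 40 * 365.25 * 24 * 3600 = 1262304000.0 s
arg = 0.05 / (2 * sqrt(1.82e-12 * 1262304000.0))
= 0.5216
erfc(0.5216) = 0.4607
C = 0.69 * 0.4607 = 0.3179%

0.3179


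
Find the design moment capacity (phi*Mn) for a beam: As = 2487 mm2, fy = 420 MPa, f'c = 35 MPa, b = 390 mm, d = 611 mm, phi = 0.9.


a = As * fy / (0.85 * f'c * b)
= 2487 * 420 / (0.85 * 35 * 390)
= 90.0271 mm
Mn = As * fy * (d - a/2) / 10^6
= 591.1955 kN-m
phi*Mn = 0.9 * 591.1955 = 532.08 kN-m

532.08


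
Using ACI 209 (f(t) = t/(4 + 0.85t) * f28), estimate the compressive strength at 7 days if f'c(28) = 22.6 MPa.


f(7) = 7 / (4 + 0.85 * 7) * 22.6
= 7 / 9.95 * 22.6
= 15.9 MPa

15.9


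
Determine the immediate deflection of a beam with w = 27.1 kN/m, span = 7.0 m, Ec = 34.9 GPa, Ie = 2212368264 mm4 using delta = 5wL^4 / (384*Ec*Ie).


Convert: L = 7.0 m = 7000 mm, Ec = 34.9 GPa = 34900 MPa
delta = 5 * 27.1 * 7000^4 / (384 * 34900 * 2212368264)
= 10.97 mm

10.97


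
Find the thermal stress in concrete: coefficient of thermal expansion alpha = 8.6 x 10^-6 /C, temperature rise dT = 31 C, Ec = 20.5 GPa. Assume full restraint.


sigma = alpha * dT * Ec
= 8.6e-6 * 31 * 20.5 * 1000
= 5.465 MPa

5.465


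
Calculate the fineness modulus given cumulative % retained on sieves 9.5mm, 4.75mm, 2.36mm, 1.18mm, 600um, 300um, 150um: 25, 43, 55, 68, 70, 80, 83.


FM = sum(cumulative % retained) / 100
= 424 / 100
= 4.24

4.24


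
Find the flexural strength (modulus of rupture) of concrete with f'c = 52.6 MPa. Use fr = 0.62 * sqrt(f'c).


fr = 0.62 * sqrt(52.6)
= 4.497 MPa

4.497


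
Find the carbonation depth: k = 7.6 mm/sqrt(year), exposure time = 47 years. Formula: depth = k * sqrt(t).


depth = k * sqrt(t)
= 7.6 * sqrt(47)
= 52.1 mm

52.1


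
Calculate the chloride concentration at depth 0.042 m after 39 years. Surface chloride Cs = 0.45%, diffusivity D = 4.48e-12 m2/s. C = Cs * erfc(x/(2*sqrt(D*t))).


t_seconds = 39 * 365.25 * 24 * 3600 = 1230746400.0 s
arg = 0.042 / (2 * sqrt(4.48e-12 * 1230746400.0))
= 0.2828
erfc(0.2828) = 0.6892
C = 0.45 * 0.6892 = 0.3101%

0.3101


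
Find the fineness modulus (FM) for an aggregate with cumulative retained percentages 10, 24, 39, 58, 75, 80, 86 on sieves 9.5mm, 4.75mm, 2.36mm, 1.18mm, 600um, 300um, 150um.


FM = sum(cumulative % retained) / 100
= 372 / 100
= 3.72

3.72


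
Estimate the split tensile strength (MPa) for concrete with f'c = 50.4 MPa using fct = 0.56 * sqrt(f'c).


fct = 0.56 * sqrt(50.4)
= 0.56 * 7.099
= 3.976 MPa

3.976


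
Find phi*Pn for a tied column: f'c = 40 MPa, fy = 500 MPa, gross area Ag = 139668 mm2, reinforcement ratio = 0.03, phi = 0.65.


Ast = rho * Ag = 0.03 * 139668 = 4190.04 mm2
phi*Pn = 0.65 * 0.80 * (0.85 * 40 * (139668 - 4190.04) + 500 * 4190.04) / 1000
= 3484.66 kN

3484.66


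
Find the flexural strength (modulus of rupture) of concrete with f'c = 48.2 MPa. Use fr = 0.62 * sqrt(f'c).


fr = 0.62 * sqrt(48.2)
= 4.304 MPa

4.304


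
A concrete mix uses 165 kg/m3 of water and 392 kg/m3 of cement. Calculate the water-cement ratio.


w/c = water / cement
w/c = 165 / 392 = 0.421

0.421


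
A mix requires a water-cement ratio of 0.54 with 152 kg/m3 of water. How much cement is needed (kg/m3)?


Cement = water / (w/c)
= 152 / 0.54
= 281.5 kg/m3

281.5


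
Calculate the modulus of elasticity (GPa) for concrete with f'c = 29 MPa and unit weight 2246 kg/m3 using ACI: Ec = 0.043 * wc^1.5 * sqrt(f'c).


Ec = 0.043 * 2246^1.5 * sqrt(29) / 1000
= 24.65 GPa

24.65


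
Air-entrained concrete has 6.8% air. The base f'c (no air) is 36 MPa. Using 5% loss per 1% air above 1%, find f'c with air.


Strength loss = (6.8 - 1) * 5 = 29.0%
f'c = 36 * (1 - 29.0/100)
= 25.56 MPa

25.56


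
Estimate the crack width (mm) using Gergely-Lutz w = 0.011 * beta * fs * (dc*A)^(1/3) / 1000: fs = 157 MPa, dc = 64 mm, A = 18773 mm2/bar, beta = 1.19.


w = 0.011 * beta * fs * (dc * A)^(1/3) / 1000
= 0.011 * 1.19 * 157 * (64 * 18773)^(1/3) / 1000
= 0.218 mm

0.218


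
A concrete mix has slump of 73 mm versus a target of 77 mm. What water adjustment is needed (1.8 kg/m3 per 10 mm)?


Difference = 77 - 73 = 4 mm
Water adjustment = 4 * 1.8 / 10 = 0.7 kg/m3

0.7


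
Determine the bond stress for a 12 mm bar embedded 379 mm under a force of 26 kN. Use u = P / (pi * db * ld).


u = P / (pi * db * ld)
= 26 * 1000 / (pi * 12 * 379)
= 1.82 MPa

1.82


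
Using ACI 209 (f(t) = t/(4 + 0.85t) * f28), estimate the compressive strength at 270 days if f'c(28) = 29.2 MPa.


f(270) = 270 / (4 + 0.85 * 270) * 29.2
= 270 / 233.5 * 29.2
= 33.76 MPa

33.76


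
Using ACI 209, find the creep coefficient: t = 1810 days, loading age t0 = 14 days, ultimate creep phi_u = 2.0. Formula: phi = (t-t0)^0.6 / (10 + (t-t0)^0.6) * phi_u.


dt = 1810 - 14 = 1796
phi = 1796^0.6 / (10 + 1796^0.6) * 2.0
= 1.799

1.799


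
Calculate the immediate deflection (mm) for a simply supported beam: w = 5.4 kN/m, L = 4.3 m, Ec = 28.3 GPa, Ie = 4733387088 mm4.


Convert: L = 4.3 m = 4300 mm, Ec = 28.3 GPa = 28300 MPa
delta = 5 * 5.4 * 4300^4 / (384 * 28300 * 4733387088)
= 0.18 mm

0.18


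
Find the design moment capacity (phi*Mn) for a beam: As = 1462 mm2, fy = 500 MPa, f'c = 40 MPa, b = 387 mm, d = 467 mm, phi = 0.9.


a = As * fy / (0.85 * f'c * b)
= 1462 * 500 / (0.85 * 40 * 387)
= 55.5556 mm
Mn = As * fy * (d - a/2) / 10^6
= 321.0714 kN-m
phi*Mn = 0.9 * 321.0714 = 288.96 kN-m

288.96


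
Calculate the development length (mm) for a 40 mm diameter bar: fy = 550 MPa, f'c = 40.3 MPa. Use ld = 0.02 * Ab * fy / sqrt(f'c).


Ab = pi * 40^2 / 4 = 1256.637 mm2
ld = 0.02 * 1256.637 * 550 / sqrt(40.3)
= 2177.5 mm

2177.5


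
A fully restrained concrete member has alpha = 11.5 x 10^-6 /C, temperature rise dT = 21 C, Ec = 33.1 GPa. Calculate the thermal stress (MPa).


sigma = alpha * dT * Ec
= 11.5e-6 * 21 * 33.1 * 1000
= 7.994 MPa

7.994


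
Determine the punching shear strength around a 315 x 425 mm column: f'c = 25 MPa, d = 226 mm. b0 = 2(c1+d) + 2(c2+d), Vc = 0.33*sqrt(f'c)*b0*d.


b0 = 2*(315 + 226) + 2*(425 + 226) = 2384 mm
Vc = 0.33 * sqrt(25) * 2384 * 226 / 1000
= 888.99 kN

888.99


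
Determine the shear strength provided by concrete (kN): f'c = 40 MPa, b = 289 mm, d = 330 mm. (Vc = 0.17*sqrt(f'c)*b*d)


Vc = 0.17 * sqrt(40) * 289 * 330 / 1000
= 102.54 kN

102.54


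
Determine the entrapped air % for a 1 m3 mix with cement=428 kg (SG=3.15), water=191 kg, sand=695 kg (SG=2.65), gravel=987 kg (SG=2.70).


Vol cement = 428 / (3.15 * 1000) = 0.135873 m3
Vol water = 191 / 1000 = 0.191 m3
Vol sand = 695 / (2.65 * 1000) = 0.262264 m3
Vol gravel = 987 / (2.70 * 1000) = 0.365556 m3
Total solid + water volume = 0.954693 m3
Air = (1 - 0.954693) * 100 = 4.53%

4.53


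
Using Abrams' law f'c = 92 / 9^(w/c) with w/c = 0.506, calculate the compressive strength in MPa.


f'c = 92 / 9^0.506
= 92 / 3.04
= 30.27 MPa

30.27


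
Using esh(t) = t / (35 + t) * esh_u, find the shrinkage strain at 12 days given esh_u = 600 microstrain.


esh(12) = 12 / (35 + 12) * 600
= 12 / 47 * 600
= 153.2 microstrain

153.2


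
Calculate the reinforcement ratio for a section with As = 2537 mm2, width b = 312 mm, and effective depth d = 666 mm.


rho = As / (b * d)
= 2537 / (312 * 666)
= 0.0122

0.0122


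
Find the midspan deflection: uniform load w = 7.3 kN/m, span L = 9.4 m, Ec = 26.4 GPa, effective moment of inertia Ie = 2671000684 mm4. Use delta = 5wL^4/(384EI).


Convert: L = 9.4 m = 9400 mm, Ec = 26.4 GPa = 26400 MPa
delta = 5 * 7.3 * 9400^4 / (384 * 26400 * 2671000684)
= 10.52 mm

10.52


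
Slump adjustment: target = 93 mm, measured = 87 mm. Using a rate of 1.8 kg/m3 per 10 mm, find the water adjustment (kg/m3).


Difference = 93 - 87 = 6 mm
Water adjustment = 6 * 1.8 / 10 = 1.1 kg/m3

1.1


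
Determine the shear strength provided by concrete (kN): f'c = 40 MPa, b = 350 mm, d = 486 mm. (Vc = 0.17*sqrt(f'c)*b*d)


Vc = 0.17 * sqrt(40) * 350 * 486 / 1000
= 182.89 kN

182.89


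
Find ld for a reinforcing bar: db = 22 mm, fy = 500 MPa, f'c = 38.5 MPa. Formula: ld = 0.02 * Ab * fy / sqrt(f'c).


Ab = pi * 22^2 / 4 = 380.133 mm2
ld = 0.02 * 380.133 * 500 / sqrt(38.5)
= 612.6 mm

612.6


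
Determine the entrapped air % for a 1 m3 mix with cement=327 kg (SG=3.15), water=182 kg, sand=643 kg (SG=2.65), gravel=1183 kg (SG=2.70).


Vol cement = 327 / (3.15 * 1000) = 0.10381 m3
Vol water = 182 / 1000 = 0.182 m3
Vol sand = 643 / (2.65 * 1000) = 0.242642 m3
Vol gravel = 1183 / (2.70 * 1000) = 0.438148 m3
Total solid + water volume = 0.966599 m3
Air = (1 - 0.966599) * 100 = 3.34%

3.34


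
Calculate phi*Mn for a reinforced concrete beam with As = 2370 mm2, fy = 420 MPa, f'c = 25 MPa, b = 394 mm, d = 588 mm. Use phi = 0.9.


a = As * fy / (0.85 * f'c * b)
= 2370 * 420 / (0.85 * 25 * 394)
= 118.8892 mm
Mn = As * fy * (d - a/2) / 10^6
= 526.124 kN-m
phi*Mn = 0.9 * 526.124 = 473.51 kN-m

473.51


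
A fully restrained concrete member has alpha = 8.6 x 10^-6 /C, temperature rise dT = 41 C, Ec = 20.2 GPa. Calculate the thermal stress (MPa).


sigma = alpha * dT * Ec
= 8.6e-6 * 41 * 20.2 * 1000
= 7.123 MPa

7.123


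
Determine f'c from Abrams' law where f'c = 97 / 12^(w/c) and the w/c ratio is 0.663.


f'c = 97 / 12^0.663
= 97 / 5.194
= 18.68 MPa

18.68


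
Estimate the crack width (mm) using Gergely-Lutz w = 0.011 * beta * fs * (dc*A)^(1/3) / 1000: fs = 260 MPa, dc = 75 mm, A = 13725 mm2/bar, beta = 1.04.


w = 0.011 * beta * fs * (dc * A)^(1/3) / 1000
= 0.011 * 1.04 * 260 * (75 * 13725)^(1/3) / 1000
= 0.3 mm

0.3


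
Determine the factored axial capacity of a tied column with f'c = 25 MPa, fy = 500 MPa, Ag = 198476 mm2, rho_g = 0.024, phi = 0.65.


Ast = rho * Ag = 0.024 * 198476 = 4763.424 mm2
phi*Pn = 0.65 * 0.80 * (0.85 * 25 * (198476 - 4763.424) + 500 * 4763.424) / 1000
= 3379.01 kN

3379.01


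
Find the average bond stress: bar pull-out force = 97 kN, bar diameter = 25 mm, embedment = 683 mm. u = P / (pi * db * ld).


u = P / (pi * db * ld)
= 97 * 1000 / (pi * 25 * 683)
= 1.808 MPa

1.808


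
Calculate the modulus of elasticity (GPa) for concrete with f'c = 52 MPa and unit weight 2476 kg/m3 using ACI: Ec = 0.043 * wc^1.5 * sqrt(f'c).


Ec = 0.043 * 2476^1.5 * sqrt(52) / 1000
= 38.2 GPa

38.2


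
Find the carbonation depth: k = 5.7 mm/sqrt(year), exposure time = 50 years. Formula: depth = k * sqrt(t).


depth = k * sqrt(t)
= 5.7 * sqrt(50)
= 40.31 mm

40.31


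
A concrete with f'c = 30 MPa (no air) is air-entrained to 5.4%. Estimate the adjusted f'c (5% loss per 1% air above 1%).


Strength loss = (5.4 - 1) * 5 = 22.0%
f'c = 30 * (1 - 22.0/100)
= 23.4 MPa

23.4


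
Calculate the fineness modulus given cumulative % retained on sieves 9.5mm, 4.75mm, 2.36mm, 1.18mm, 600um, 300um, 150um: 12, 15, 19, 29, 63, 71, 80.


FM = sum(cumulative % retained) / 100
= 289 / 100
= 2.89

2.89


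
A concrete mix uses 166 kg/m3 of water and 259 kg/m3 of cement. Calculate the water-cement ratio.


w/c = water / cement
w/c = 166 / 259 = 0.641

0.641


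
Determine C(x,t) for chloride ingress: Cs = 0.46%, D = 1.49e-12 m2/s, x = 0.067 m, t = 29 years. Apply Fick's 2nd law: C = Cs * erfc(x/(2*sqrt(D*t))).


t_seconds = 29 * 365.25 * 24 * 3600 = 915170400.0 s
arg = 0.067 / (2 * sqrt(1.49e-12 * 915170400.0))
= 0.9072
erfc(0.9072) = 0.1995
C = 0.46 * 0.1995 = 0.0918%

0.0918


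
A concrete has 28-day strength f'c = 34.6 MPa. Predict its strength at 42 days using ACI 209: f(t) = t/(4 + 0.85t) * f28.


f(42) = 42 / (4 + 0.85 * 42) * 34.6
= 42 / 39.7 * 34.6
= 36.6 MPa

36.6


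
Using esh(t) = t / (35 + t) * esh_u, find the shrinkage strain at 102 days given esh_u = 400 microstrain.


esh(102) = 102 / (35 + 102) * 400
= 102 / 137 * 400
= 297.8 microstrain

297.8


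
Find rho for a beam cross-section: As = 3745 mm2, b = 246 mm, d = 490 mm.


rho = As / (b * d)
= 3745 / (246 * 490)
= 0.0311

0.0311


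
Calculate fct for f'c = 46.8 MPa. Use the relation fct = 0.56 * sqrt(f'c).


fct = 0.56 * sqrt(46.8)
= 0.56 * 6.841
= 3.831 MPa

3.831


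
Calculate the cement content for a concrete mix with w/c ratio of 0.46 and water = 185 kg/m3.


Cement = water / (w/c)
= 185 / 0.46
= 402.2 kg/m3

402.2


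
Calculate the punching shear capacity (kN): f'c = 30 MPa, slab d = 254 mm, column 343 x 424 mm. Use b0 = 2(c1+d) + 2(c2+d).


b0 = 2*(343 + 254) + 2*(424 + 254) = 2550 mm
Vc = 0.33 * sqrt(30) * 2550 * 254 / 1000
= 1170.71 kN

1170.71


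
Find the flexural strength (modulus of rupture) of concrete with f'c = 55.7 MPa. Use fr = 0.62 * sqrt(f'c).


fr = 0.62 * sqrt(55.7)
= 4.627 MPa

4.627


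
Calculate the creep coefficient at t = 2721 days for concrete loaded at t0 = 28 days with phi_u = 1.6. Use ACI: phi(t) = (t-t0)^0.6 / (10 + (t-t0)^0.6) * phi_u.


dt = 2721 - 28 = 2693
phi = 2693^0.6 / (10 + 2693^0.6) * 1.6
= 1.471

1.471


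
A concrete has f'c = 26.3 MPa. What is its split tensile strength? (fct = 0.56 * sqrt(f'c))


fct = 0.56 * sqrt(26.3)
= 0.56 * 5.128
= 2.872 MPa

2.872


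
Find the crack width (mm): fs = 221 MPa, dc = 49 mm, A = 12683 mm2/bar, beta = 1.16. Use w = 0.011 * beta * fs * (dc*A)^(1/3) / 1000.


w = 0.011 * beta * fs * (dc * A)^(1/3) / 1000
= 0.011 * 1.16 * 221 * (49 * 12683)^(1/3) / 1000
= 0.241 mm

0.241


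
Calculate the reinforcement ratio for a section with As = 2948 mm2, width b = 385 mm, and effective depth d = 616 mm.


rho = As / (b * d)
= 2948 / (385 * 616)
= 0.0124

0.0124


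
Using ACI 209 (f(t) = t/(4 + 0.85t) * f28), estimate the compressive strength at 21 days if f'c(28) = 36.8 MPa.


f(21) = 21 / (4 + 0.85 * 21) * 36.8
= 21 / 21.85 * 36.8
= 35.37 MPa

35.37


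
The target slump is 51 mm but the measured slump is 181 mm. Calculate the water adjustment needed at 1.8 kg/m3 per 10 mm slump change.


Difference = 51 - 181 = -130 mm
Water adjustment = -130 * 1.8 / 10 = -23.4 kg/m3

-23.4


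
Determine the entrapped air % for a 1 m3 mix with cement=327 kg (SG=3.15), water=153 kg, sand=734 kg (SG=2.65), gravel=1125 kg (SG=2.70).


Vol cement = 327 / (3.15 * 1000) = 0.10381 m3
Vol water = 153 / 1000 = 0.153 m3
Vol sand = 734 / (2.65 * 1000) = 0.276981 m3
Vol gravel = 1125 / (2.70 * 1000) = 0.416667 m3
Total solid + water volume = 0.950457 m3
Air = (1 - 0.950457) * 100 = 4.95%

4.95


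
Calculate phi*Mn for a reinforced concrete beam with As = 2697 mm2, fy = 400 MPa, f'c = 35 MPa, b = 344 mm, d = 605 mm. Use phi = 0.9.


a = As * fy / (0.85 * f'c * b)
= 2697 * 400 / (0.85 * 35 * 344)
= 105.4133 mm
Mn = As * fy * (d - a/2) / 10^6
= 595.8141 kN-m
phi*Mn = 0.9 * 595.8141 = 536.23 kN-m

536.23


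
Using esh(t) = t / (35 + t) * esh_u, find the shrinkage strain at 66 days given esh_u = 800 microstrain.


esh(66) = 66 / (35 + 66) * 800
= 66 / 101 * 800
= 522.8 microstrain

522.8


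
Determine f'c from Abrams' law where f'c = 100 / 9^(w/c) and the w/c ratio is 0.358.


f'c = 100 / 9^0.358
= 100 / 2.196
= 45.54 MPa

45.54


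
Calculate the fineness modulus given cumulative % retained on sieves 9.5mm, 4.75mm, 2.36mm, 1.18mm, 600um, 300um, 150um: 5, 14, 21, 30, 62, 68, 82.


FM = sum(cumulative % retained) / 100
= 282 / 100
= 2.82

2.82


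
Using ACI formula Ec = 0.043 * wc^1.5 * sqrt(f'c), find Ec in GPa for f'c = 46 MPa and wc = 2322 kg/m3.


Ec = 0.043 * 2322^1.5 * sqrt(46) / 1000
= 32.63 GPa

32.63


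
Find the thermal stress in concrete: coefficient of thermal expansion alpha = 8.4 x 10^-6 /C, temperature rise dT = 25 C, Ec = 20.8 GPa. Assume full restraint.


sigma = alpha * dT * Ec
= 8.4e-6 * 25 * 20.8 * 1000
= 4.368 MPa

4.368


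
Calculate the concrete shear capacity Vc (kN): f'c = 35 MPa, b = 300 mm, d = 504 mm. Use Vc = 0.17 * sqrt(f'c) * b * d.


Vc = 0.17 * sqrt(35) * 300 * 504 / 1000
= 152.07 kN

152.07


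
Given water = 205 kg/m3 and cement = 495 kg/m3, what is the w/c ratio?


w/c = water / cement
w/c = 205 / 495 = 0.414

0.414


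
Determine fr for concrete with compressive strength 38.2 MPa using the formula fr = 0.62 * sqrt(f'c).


fr = 0.62 * sqrt(38.2)
= 3.832 MPa

3.832


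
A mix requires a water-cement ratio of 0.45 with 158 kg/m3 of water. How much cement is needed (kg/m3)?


Cement = water / (w/c)
= 158 / 0.45
= 351.1 kg/m3

351.1


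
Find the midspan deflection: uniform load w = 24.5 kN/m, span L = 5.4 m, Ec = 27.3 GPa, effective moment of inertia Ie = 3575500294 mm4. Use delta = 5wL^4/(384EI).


Convert: L = 5.4 m = 5400 mm, Ec = 27.3 GPa = 27300 MPa
delta = 5 * 24.5 * 5400^4 / (384 * 27300 * 3575500294)
= 2.78 mm

2.78


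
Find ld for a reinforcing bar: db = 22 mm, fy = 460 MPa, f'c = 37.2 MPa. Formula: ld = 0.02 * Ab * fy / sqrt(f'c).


Ab = pi * 22^2 / 4 = 380.133 mm2
ld = 0.02 * 380.133 * 460 / sqrt(37.2)
= 573.4 mm

573.4


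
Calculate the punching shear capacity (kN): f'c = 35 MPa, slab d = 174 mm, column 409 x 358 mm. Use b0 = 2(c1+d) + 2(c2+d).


b0 = 2*(409 + 174) + 2*(358 + 174) = 2230 mm
Vc = 0.33 * sqrt(35) * 2230 * 174 / 1000
= 757.53 kN

757.53


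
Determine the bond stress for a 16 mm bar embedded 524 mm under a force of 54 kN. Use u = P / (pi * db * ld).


u = P / (pi * db * ld)
= 54 * 1000 / (pi * 16 * 524)
= 2.05 MPa

2.05


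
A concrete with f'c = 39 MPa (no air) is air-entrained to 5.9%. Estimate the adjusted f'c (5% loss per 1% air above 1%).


Strength loss = (5.9 - 1) * 5 = 24.5%
f'c = 39 * (1 - 24.5/100)
= 29.45 MPa

29.45


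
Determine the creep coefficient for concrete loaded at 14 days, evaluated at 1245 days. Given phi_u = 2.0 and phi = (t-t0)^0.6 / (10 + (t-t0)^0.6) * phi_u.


dt = 1245 - 14 = 1231
phi = 1231^0.6 / (10 + 1231^0.6) * 2.0
= 1.755

1.755


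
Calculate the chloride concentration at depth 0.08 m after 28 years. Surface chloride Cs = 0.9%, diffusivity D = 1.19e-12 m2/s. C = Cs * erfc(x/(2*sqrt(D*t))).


t_seconds = 28 * 365.25 * 24 * 3600 = 883612800.0 s
arg = 0.08 / (2 * sqrt(1.19e-12 * 883612800.0))
= 1.2335
erfc(1.2335) = 0.0811
C = 0.9 * 0.0811 = 0.073%

0.073


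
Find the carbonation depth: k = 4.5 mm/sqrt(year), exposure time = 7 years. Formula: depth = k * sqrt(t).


depth = k * sqrt(t)
= 4.5 * sqrt(7)
= 11.91 mm

11.91


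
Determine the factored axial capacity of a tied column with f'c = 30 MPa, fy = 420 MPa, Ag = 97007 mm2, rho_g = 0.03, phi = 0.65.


Ast = rho * Ag = 0.03 * 97007 = 2910.21 mm2
phi*Pn = 0.65 * 0.80 * (0.85 * 30 * (97007 - 2910.21) + 420 * 2910.21) / 1000
= 1883.31 kN

1883.31


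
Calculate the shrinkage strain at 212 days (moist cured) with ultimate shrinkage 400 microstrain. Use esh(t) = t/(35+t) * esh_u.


esh(212) = 212 / (35 + 212) * 400
= 212 / 247 * 400
= 343.3 microstrain

343.3


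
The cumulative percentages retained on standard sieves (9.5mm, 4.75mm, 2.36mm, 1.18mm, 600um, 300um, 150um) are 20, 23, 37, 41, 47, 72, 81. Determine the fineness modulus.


FM = sum(cumulative % retained) / 100
= 321 / 100
= 3.21

3.21


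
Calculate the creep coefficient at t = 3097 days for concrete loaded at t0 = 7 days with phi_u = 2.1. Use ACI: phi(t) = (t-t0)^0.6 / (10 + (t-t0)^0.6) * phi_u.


dt = 3097 - 7 = 3090
phi = 3090^0.6 / (10 + 3090^0.6) * 2.1
= 1.943

1.943


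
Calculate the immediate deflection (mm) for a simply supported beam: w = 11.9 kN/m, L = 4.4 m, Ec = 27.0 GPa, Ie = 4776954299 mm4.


Convert: L = 4.4 m = 4400 mm, Ec = 27.0 GPa = 27000 MPa
delta = 5 * 11.9 * 4400^4 / (384 * 27000 * 4776954299)
= 0.45 mm

0.45


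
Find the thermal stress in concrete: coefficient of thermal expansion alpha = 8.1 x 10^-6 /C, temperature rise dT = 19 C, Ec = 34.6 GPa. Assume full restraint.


sigma = alpha * dT * Ec
= 8.1e-6 * 19 * 34.6 * 1000
= 5.325 MPa

5.325


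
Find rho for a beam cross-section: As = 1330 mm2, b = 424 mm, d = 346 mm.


rho = As / (b * d)
= 1330 / (424 * 346)
= 0.0091

0.0091


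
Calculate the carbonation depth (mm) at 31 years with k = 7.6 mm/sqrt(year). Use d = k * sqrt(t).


depth = k * sqrt(t)
= 7.6 * sqrt(31)
= 42.32 mm

42.32


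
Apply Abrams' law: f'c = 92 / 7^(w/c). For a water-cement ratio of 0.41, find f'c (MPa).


f'c = 92 / 7^0.41
= 92 / 2.221
= 41.43 MPa

41.43


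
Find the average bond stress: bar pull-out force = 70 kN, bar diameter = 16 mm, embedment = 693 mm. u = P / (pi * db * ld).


u = P / (pi * db * ld)
= 70 * 1000 / (pi * 16 * 693)
= 2.01 MPa

2.01


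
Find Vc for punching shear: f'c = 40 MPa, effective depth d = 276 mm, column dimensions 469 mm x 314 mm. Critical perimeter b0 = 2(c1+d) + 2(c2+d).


b0 = 2*(469 + 276) + 2*(314 + 276) = 2670 mm
Vc = 0.33 * sqrt(40) * 2670 * 276 / 1000
= 1538.03 kN

1538.03


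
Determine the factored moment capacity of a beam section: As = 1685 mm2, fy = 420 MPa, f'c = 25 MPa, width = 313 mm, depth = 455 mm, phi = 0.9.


a = As * fy / (0.85 * f'c * b)
= 1685 * 420 / (0.85 * 25 * 313)
= 106.4011 mm
Mn = As * fy * (d - a/2) / 10^6
= 284.3535 kN-m
phi*Mn = 0.9 * 284.3535 = 255.92 kN-m

255.92


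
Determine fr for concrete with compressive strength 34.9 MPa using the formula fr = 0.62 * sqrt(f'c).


fr = 0.62 * sqrt(34.9)
= 3.663 MPa

3.663


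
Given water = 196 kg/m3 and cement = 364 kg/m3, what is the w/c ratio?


w/c = water / cement
w/c = 196 / 364 = 0.538

0.538


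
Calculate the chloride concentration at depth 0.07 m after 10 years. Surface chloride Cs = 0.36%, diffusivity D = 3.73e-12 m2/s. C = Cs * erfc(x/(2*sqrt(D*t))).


t_seconds = 10 * 365.25 * 24 * 3600 = 315576000.0 s
arg = 0.07 / (2 * sqrt(3.73e-12 * 315576000.0))
= 1.0201
erfc(1.0201) = 0.1491
C = 0.36 * 0.1491 = 0.0537%

0.0537


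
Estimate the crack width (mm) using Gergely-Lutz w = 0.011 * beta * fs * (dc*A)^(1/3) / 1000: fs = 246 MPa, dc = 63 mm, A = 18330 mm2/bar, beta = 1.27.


w = 0.011 * beta * fs * (dc * A)^(1/3) / 1000
= 0.011 * 1.27 * 246 * (63 * 18330)^(1/3) / 1000
= 0.361 mm

0.361


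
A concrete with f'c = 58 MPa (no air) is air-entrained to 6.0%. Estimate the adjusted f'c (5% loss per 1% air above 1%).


Strength loss = (6.0 - 1) * 5 = 25.0%
f'c = 58 * (1 - 25.0/100)
= 43.5 MPa

43.5


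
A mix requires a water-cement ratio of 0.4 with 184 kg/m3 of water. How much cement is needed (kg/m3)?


Cement = water / (w/c)
= 184 / 0.4
= 460.0 kg/m3

460.0


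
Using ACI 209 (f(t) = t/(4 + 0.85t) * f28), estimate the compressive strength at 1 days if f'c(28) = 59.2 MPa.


f(1) = 1 / (4 + 0.85 * 1) * 59.2
= 1 / 4.85 * 59.2
= 12.21 MPa

12.21


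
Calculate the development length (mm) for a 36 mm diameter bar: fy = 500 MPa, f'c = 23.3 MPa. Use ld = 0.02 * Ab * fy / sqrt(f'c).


Ab = pi * 36^2 / 4 = 1017.876 mm2
ld = 0.02 * 1017.876 * 500 / sqrt(23.3)
= 2108.7 mm

2108.7


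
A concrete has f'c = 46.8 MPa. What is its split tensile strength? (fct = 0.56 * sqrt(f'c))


fct = 0.56 * sqrt(46.8)
= 0.56 * 6.841
= 3.831 MPa

3.831


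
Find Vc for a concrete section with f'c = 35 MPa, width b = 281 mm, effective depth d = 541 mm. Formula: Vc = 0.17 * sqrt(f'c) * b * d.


Vc = 0.17 * sqrt(35) * 281 * 541 / 1000
= 152.89 kN

152.89


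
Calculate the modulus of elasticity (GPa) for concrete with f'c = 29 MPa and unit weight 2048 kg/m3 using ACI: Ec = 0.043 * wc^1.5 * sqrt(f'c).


Ec = 0.043 * 2048^1.5 * sqrt(29) / 1000
= 21.46 GPa

21.46


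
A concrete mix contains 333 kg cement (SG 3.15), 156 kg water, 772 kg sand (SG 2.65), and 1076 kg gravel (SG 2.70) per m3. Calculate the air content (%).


Vol cement = 333 / (3.15 * 1000) = 0.105714 m3
Vol water = 156 / 1000 = 0.156 m3
Vol sand = 772 / (2.65 * 1000) = 0.291321 m3
Vol gravel = 1076 / (2.70 * 1000) = 0.398519 m3
Total solid + water volume = 0.951554 m3
Air = (1 - 0.951554) * 100 = 4.84%

4.84


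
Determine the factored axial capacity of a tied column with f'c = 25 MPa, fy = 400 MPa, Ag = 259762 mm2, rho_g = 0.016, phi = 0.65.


Ast = rho * Ag = 0.016 * 259762 = 4156.192 mm2
phi*Pn = 0.65 * 0.80 * (0.85 * 25 * (259762 - 4156.192) + 400 * 4156.192) / 1000
= 3688.93 kN

3688.93


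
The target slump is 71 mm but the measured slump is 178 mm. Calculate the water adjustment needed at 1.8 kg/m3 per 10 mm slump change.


Difference = 71 - 178 = -107 mm
Water adjustment = -107 * 1.8 / 10 = -19.3 kg/m3

-19.3


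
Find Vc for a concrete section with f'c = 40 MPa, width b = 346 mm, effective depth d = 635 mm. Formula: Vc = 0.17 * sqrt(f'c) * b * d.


Vc = 0.17 * sqrt(40) * 346 * 635 / 1000
= 236.23 kN

236.23


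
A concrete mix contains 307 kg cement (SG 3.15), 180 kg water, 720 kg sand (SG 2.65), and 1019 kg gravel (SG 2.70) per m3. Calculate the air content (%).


Vol cement = 307 / (3.15 * 1000) = 0.09746 m3
Vol water = 180 / 1000 = 0.18 m3
Vol sand = 720 / (2.65 * 1000) = 0.271698 m3
Vol gravel = 1019 / (2.70 * 1000) = 0.377407 m3
Total solid + water volume = 0.926566 m3
Air = (1 - 0.926566) * 100 = 7.34%

7.34


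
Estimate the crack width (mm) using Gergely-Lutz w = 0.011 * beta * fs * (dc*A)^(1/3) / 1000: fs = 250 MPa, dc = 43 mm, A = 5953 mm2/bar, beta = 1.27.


w = 0.011 * beta * fs * (dc * A)^(1/3) / 1000
= 0.011 * 1.27 * 250 * (43 * 5953)^(1/3) / 1000
= 0.222 mm

0.222


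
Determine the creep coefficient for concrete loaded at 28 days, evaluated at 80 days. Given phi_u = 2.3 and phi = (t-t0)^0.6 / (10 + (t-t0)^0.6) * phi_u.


dt = 80 - 28 = 52
phi = 52^0.6 / (10 + 52^0.6) * 2.3
= 1.189

1.189


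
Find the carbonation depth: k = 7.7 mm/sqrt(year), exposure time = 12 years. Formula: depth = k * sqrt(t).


depth = k * sqrt(t)
= 7.7 * sqrt(12)
= 26.67 mm

26.67


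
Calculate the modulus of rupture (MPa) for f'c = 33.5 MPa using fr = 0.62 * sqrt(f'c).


fr = 0.62 * sqrt(33.5)
= 3.589 MPa

3.589


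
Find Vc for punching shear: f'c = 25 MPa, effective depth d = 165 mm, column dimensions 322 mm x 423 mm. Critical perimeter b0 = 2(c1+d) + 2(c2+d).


b0 = 2*(322 + 165) + 2*(423 + 165) = 2150 mm
Vc = 0.33 * sqrt(25) * 2150 * 165 / 1000
= 585.34 kN

585.34


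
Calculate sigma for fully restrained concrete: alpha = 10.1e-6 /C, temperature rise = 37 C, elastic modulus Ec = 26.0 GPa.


sigma = alpha * dT * Ec
= 10.1e-6 * 37 * 26.0 * 1000
= 9.716 MPa

9.716


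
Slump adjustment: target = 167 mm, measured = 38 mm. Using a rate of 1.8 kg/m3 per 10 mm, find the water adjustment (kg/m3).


Difference = 167 - 38 = 129 mm
Water adjustment = 129 * 1.8 / 10 = 23.2 kg/m3

23.2


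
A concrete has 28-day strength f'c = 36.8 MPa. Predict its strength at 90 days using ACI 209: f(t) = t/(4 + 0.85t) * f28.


f(90) = 90 / (4 + 0.85 * 90) * 36.8
= 90 / 80.5 * 36.8
= 41.14 MPa

41.14


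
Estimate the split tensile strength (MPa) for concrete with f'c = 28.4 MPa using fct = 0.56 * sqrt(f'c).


fct = 0.56 * sqrt(28.4)
= 0.56 * 5.329
= 2.984 MPa

2.984


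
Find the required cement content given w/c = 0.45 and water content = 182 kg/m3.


Cement = water / (w/c)
= 182 / 0.45
= 404.4 kg/m3

404.4


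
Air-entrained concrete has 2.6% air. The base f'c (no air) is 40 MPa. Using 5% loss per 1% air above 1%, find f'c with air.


Strength loss = (2.6 - 1) * 5 = 8.0%
f'c = 40 * (1 - 8.0/100)
= 36.8 MPa

36.8


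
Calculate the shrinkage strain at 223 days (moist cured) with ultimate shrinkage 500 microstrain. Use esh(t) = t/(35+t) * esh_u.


esh(223) = 223 / (35 + 223) * 500
= 223 / 258 * 500
= 432.2 microstrain

432.2


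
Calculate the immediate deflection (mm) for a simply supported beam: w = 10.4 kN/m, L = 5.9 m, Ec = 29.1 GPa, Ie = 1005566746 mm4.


Convert: L = 5.9 m = 5900 mm, Ec = 29.1 GPa = 29100 MPa
delta = 5 * 10.4 * 5900^4 / (384 * 29100 * 1005566746)
= 5.61 mm

5.61


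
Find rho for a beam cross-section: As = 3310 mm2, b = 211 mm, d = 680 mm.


rho = As / (b * d)
= 3310 / (211 * 680)
= 0.0231

0.0231


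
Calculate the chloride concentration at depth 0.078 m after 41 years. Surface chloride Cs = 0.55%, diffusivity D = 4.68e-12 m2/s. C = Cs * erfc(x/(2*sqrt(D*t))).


t_seconds = 41 * 365.25 * 24 * 3600 = 1293861600.0 s
arg = 0.078 / (2 * sqrt(4.68e-12 * 1293861600.0))
= 0.5012
erfc(0.5012) = 0.4785
C = 0.55 * 0.4785 = 0.2632%

0.2632


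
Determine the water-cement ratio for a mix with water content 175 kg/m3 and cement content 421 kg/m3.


w/c = water / cement
w/c = 175 / 421 = 0.416

0.416


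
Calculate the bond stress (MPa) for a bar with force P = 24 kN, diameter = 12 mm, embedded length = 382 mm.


u = P / (pi * db * ld)
= 24 * 1000 / (pi * 12 * 382)
= 1.667 MPa

1.667


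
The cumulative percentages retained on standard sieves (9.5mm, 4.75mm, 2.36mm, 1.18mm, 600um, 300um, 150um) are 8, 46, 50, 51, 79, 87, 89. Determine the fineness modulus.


FM = sum(cumulative % retained) / 100
= 410 / 100
= 4.1

4.1


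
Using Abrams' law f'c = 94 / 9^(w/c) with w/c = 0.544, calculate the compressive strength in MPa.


f'c = 94 / 9^0.544
= 94 / 3.305
= 28.45 MPa

28.45


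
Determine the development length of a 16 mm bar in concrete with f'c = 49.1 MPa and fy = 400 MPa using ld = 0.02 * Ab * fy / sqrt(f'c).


Ab = pi * 16^2 / 4 = 201.062 mm2
ld = 0.02 * 201.062 * 400 / sqrt(49.1)
= 229.6 mm

229.6


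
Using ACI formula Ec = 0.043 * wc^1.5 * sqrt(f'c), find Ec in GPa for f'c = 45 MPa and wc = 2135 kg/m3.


Ec = 0.043 * 2135^1.5 * sqrt(45) / 1000
= 28.46 GPa

28.46


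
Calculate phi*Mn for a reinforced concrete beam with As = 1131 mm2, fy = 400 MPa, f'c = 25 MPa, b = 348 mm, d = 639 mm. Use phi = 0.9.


a = As * fy / (0.85 * f'c * b)
= 1131 * 400 / (0.85 * 25 * 348)
= 61.1765 mm
Mn = As * fy * (d - a/2) / 10^6
= 275.2455 kN-m
phi*Mn = 0.9 * 275.2455 = 247.72 kN-m

247.72


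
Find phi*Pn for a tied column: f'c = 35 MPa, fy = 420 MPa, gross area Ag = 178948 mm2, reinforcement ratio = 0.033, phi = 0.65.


Ast = rho * Ag = 0.033 * 178948 = 5905.284 mm2
phi*Pn = 0.65 * 0.80 * (0.85 * 35 * (178948 - 5905.284) + 420 * 5905.284) / 1000
= 3966.68 kN

3966.68


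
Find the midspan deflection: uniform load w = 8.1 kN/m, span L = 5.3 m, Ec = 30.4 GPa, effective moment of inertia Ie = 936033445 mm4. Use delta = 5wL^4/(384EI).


Convert: L = 5.3 m = 5300 mm, Ec = 30.4 GPa = 30400 MPa
delta = 5 * 8.1 * 5300^4 / (384 * 30400 * 936033445)
= 2.92 mm

2.92


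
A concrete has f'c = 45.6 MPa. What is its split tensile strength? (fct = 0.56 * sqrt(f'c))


fct = 0.56 * sqrt(45.6)
= 0.56 * 6.753
= 3.782 MPa

3.782


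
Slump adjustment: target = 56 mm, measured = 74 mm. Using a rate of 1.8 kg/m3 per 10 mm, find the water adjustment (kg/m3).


Difference = 56 - 74 = -18 mm
Water adjustment = -18 * 1.8 / 10 = -3.2 kg/m3

-3.2


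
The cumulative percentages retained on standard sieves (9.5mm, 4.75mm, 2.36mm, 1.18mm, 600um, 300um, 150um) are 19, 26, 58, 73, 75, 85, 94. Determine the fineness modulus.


FM = sum(cumulative % retained) / 100
= 430 / 100
= 4.3

4.3


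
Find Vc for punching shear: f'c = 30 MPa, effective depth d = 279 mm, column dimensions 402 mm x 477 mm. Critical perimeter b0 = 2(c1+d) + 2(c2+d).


b0 = 2*(402 + 279) + 2*(477 + 279) = 2874 mm
Vc = 0.33 * sqrt(30) * 2874 * 279 / 1000
= 1449.32 kN

1449.32


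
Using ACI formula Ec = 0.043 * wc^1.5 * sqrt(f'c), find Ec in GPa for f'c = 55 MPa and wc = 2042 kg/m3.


Ec = 0.043 * 2042^1.5 * sqrt(55) / 1000
= 29.43 GPa

29.43


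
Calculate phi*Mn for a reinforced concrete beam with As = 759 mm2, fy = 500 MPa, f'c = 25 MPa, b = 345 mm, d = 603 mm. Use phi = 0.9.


a = As * fy / (0.85 * f'c * b)
= 759 * 500 / (0.85 * 25 * 345)
= 51.7647 mm
Mn = As * fy * (d - a/2) / 10^6
= 219.0161 kN-m
phi*Mn = 0.9 * 219.0161 = 197.11 kN-m

197.11


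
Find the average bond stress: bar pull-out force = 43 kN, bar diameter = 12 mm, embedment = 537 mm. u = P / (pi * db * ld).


u = P / (pi * db * ld)
= 43 * 1000 / (pi * 12 * 537)
= 2.124 MPa

2.124


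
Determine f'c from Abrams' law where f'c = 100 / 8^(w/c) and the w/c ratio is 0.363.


f'c = 100 / 8^0.363
= 100 / 2.127
= 47.01 MPa

47.01


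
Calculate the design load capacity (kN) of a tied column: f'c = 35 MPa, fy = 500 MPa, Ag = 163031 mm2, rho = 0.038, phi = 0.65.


Ast = rho * Ag = 0.038 * 163031 = 6195.178 mm2
phi*Pn = 0.65 * 0.80 * (0.85 * 35 * (163031 - 6195.178) + 500 * 6195.178) / 1000
= 4037.0 kN

4037.0


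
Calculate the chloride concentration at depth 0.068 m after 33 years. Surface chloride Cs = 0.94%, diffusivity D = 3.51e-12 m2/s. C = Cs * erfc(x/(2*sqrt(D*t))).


t_seconds = 33 * 365.25 * 24 * 3600 = 1041400800.0 s
arg = 0.068 / (2 * sqrt(3.51e-12 * 1041400800.0))
= 0.5624
erfc(0.5624) = 0.4264
C = 0.94 * 0.4264 = 0.4009%

0.4009


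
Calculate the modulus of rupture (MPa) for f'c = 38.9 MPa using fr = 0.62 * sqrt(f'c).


fr = 0.62 * sqrt(38.9)
= 3.867 MPa

3.867


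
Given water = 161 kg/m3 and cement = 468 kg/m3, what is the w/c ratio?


w/c = water / cement
w/c = 161 / 468 = 0.344

0.344


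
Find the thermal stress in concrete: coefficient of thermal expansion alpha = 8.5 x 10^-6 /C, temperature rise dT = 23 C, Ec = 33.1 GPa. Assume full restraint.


sigma = alpha * dT * Ec
= 8.5e-6 * 23 * 33.1 * 1000
= 6.471 MPa

6.471


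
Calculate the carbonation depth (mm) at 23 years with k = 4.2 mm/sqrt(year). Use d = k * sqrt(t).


depth = k * sqrt(t)
= 4.2 * sqrt(23)
= 20.14 mm

20.14


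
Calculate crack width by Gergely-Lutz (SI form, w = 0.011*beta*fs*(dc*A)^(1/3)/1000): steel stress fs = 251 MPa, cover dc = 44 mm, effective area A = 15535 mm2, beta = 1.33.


w = 0.011 * beta * fs * (dc * A)^(1/3) / 1000
= 0.011 * 1.33 * 251 * (44 * 15535)^(1/3) / 1000
= 0.323 mm

0.323
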